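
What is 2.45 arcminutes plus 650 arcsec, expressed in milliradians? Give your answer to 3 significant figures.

3.86 milliradians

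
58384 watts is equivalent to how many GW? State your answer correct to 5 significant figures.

1 watt = 1.00000 × 10^-9 gigawatts.
Thus 58384 × 1.00000 × 10^-9 ≈ 5.8384 × 10^-5 GW.

5.8384 × 10^-5 GW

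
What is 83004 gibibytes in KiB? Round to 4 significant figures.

8.704e+10 kibibytes

1 GiB = 1.04858e+6 KiB.
83004 × 1.04858e+6 ≈ 8.704e+10 KiB.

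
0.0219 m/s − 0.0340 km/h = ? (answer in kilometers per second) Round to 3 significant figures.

1.25e-5 km/s

0.0219 m/s = 2.19000e-5 km/s and 0.0340 km/h = 9.44444e-6 km/s.
2.19000e-5 − 9.44444e-6 ≈ 1.25e-5 km/s.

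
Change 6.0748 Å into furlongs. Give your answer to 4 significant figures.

3.020e-12 furlongs

1 Å = 4.97097e-13 furlongs.
So 6.0748 × 4.97097e-13 ≈ 3.020e-12 furlong.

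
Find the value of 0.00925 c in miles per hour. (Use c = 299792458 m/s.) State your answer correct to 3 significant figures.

6.20e+6 mph

1 speed of light = 6.70617e+8 mph.
Then 0.00925 × 6.70617e+8 ≈ 6.20e+6 mph.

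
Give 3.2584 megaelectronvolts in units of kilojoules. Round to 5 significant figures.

1 megaelectronvolt = 1.60218 × 10^-16 kilojoules.
So 3.2584 × 1.60218 × 10^-16 ≈ 5.2205 × 10^-16 kJ.

5.2205 × 10^-16 kilojoules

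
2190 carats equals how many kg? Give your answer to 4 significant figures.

1 carat = 0.000200000 kilograms.
2190 × 0.000200000 ≈ 0.4380 kg.

0.4380 kilograms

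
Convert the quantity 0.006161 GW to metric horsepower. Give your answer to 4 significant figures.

8377 metric horsepower

1 GW = 1.35962 × 10^6 metric horsepower.
0.006161 × 1.35962 × 10^6 ≈ 8377 PS.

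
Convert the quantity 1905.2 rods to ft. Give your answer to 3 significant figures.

31400 ft

1 rod = 16.5000 ft.
So 1905.2 × 16.5000 ≈ 31400 ft.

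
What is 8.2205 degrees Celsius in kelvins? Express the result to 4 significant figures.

281.4 K

K = °C + 273.15.
Applying the formula gives 281.4 K.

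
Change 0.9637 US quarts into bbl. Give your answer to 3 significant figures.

0.00574 bbl

1 US qt = 0.00595238 bbl.
Then 0.9637 × 0.00595238 ≈ 0.00574 bbl.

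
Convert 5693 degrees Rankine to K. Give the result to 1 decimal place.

3162.8 K

°R = K × 9/5.
Applying the formula gives 3162.8 K.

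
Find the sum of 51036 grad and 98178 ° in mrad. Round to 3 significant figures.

2.52e+6 mrad

51036 grad = 801672 mrad and 98178 ° = 1.71353e+6 mrad.
801672 + 1.71353e+6 ≈ 2.52e+6 mrad.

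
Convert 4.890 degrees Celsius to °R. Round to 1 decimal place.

500.5 degrees Rankine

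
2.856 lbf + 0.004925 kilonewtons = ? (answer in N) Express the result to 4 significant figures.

17.63 N

2.856 lbf = 12.7041 N and 0.004925 kN = 4.92500 N.
12.7041 + 4.92500 ≈ 17.63 N.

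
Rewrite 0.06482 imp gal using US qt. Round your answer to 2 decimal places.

0.31 US qt

1 imp gal = 4.80380 US qt.
Thus 0.06482 × 4.80380 ≈ 0.31 US qt.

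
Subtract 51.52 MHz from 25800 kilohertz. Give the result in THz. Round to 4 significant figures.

-2.572e-5 terahertz

25800 kHz = 2.58000e-5 THz and 51.52 MHz = 5.15200e-5 THz.
2.58000e-5 − 5.15200e-5 ≈ -2.572e-5 THz.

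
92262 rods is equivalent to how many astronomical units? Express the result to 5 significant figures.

3.1017e-6 astronomical units

1 rod = 3.36181e-11 astronomical units.
Thus 92262 × 3.36181e-11 ≈ 3.1017e-6 au.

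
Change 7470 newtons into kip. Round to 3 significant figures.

1 N = 0.000224809 kip.
Thus 7470 × 0.000224809 ≈ 1.68 kip.

1.68 kips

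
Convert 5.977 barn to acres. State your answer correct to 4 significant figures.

1.477e-31 acre

1 barn = 2.47105e-32 acre.
Then 5.977 × 2.47105e-32 ≈ 1.477e-31 acre.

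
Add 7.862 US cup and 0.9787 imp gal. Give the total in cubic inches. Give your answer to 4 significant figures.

385.0 cubic inches

7.862 US cup = 113.508 in³ and 0.9787 imp gal = 271.510 in³.
113.508 + 271.510 ≈ 385.0 in³.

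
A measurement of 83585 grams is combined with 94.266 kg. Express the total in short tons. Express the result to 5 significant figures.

0.19605 short ton

83585 g = 0.0921367 short ton and 94.266 kg = 0.103910 short ton.
0.0921367 + 0.103910 ≈ 0.19605 short ton.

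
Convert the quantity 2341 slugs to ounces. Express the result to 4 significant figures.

1 slug = 514.785 ounces.
Thus 2341 × 514.785 ≈ 1.205 × 10^6 oz.

1.205 × 10^6 oz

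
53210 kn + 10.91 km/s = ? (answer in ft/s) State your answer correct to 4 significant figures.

125600 ft/s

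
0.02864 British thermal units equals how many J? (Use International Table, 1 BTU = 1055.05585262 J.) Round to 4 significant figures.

30.22 J

1 BTU = 1055.06 J.
Thus 0.02864 × 1055.06 ≈ 30.22 J.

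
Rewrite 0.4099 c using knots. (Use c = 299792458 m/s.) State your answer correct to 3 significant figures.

1 speed of light = 5.82750e+8 knots.
0.4099 × 5.82750e+8 ≈ 2.39e+8 kn.

2.39e+8 knots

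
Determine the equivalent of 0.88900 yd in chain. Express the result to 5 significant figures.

1 yard = 0.0454545 chain.
Then 0.88900 × 0.0454545 ≈ 0.040409 chain.

0.040409 chain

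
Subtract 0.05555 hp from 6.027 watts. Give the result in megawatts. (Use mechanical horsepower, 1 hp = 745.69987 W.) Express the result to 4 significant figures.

6.027 W = 6.02700e-6 MW and 0.05555 hp = 4.14236e-5 MW.
6.02700e-6 − 4.14236e-5 ≈ -3.540e-5 MW.

-3.540e-5 MW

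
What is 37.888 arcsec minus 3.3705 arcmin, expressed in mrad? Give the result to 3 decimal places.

-0.797 mrad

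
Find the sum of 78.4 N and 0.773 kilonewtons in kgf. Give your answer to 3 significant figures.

86.8 kgf

78.4 N = 7.99458 kgf and 0.773 kN = 78.8241 kgf.
7.99458 + 78.8241 ≈ 86.8 kgf.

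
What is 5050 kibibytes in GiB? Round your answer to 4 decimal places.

1 KiB = 9.53674e-7 GiB.
5050 × 9.53674e-7 ≈ 0.0048 GiB.

0.0048 gibibytes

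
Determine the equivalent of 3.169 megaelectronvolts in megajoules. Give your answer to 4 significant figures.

5.077e-19 MJ

1 MeV = 1.60218e-19 MJ.
So 3.169 × 1.60218e-19 ≈ 5.077e-19 MJ.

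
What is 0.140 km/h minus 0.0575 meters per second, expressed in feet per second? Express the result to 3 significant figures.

-0.0611 ft/s

0.140 km/h = 0.127588 ft/s and 0.0575 m/s = 0.188648 ft/s.
0.127588 − 0.188648 ≈ -0.0611 ft/s.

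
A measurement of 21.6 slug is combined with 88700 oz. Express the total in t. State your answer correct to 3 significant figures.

2.83 t

21.6 slug = 0.315228 t and 88700 oz = 2.51460 t.
0.315228 + 2.51460 ≈ 2.83 t.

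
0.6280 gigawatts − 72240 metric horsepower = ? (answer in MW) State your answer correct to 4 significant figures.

0.6280 GW = 628.000 MW and 72240 PS = 53.1324 MW.
628.000 − 53.1324 ≈ 574.9 MW.

574.9 megawatts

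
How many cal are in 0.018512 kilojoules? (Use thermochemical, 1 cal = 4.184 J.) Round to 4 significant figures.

1 kJ = 239.006 cal.
So 0.018512 × 239.006 ≈ 4.424 cal.

4.424 calories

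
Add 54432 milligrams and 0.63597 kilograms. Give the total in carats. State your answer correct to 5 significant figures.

3452.0 carats

54432 mg = 272.160 ct and 0.63597 kg = 3179.85 ct.
272.160 + 3179.85 ≈ 3452.0 ct.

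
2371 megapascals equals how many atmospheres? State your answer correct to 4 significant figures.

1 megapascal = 9.86923 atmospheres.
Then 2371 × 9.86923 ≈ 23400 atm.

23400 atmospheres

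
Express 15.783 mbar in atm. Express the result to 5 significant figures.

0.015577 atmospheres

1 millibar = 0.000986923 atm.
So 15.783 × 0.000986923 ≈ 0.015577 atm.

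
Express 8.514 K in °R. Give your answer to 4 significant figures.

15.33 °R

°R = K × 9/5.
Applying the formula gives 15.33 °R.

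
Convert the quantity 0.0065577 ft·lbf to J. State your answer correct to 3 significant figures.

1 foot-pound = 1.35582 joules.
Then 0.0065577 × 1.35582 ≈ 0.00889 J.

0.00889 J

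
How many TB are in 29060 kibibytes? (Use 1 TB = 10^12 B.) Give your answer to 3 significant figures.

2.98 × 10^-5 TB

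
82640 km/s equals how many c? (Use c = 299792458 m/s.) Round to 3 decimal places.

1 kilometer per second = 3.33564 × 10^-6 times the speed of light.
So 82640 × 3.33564 × 10^-6 ≈ 0.276 c.

0.276 times the speed of light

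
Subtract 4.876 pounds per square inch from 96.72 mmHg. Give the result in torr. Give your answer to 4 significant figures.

96.72 mmHg = 96.7200 torr and 4.876 psi = 252.162 torr.
96.7200 − 252.162 ≈ -155.4 torr.

-155.4 torr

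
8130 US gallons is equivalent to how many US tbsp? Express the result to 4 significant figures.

2.081e+6 US tbsp

1 US gallon = 256.000 US tablespoons.
So 8130 × 256.000 ≈ 2.081e+6 US tbsp.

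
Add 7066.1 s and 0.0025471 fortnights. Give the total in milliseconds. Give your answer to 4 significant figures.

7066.1 s = 7.06610e+6 ms and 0.0025471 fortnight = 3.08097e+6 ms.
7.06610e+6 + 3.08097e+6 ≈ 1.015e+7 ms.

1.015e+7 milliseconds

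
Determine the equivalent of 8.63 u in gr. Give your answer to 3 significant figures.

2.21e-22 gr

1 u = 2.56260e-23 grains.
8.63 × 2.56260e-23 ≈ 2.21e-22 gr.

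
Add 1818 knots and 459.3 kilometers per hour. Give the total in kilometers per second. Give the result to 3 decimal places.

1818 kn = 0.935260 km/s and 459.3 km/h = 0.127583 km/s.
0.935260 + 0.127583 ≈ 1.063 km/s.

1.063 km/s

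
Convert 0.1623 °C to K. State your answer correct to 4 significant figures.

K = °C + 273.15.
Applying the formula gives 273.3 K.

273.3 K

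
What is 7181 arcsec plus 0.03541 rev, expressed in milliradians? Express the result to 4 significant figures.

7181 arcsec = 34.8145 mrad and 0.03541 rev = 222.488 mrad.
34.8145 + 222.488 ≈ 257.3 mrad.

257.3 milliradians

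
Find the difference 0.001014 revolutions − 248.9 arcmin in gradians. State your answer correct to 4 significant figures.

-4.204 grad

0.001014 rev = 0.405600 grad and 248.9 arcmin = 4.60926 grad.
0.405600 − 4.60926 ≈ -4.204 grad.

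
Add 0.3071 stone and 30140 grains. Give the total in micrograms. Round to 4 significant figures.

0.3071 st = 1.95018 × 10^9 μg and 30140 gr = 1.95304 × 10^9 μg.
1.95018 × 10^9 + 1.95304 × 10^9 ≈ 3.903 × 10^9 μg.

3.903 × 10^9 micrograms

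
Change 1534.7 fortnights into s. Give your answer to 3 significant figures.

1.86 × 10^9 s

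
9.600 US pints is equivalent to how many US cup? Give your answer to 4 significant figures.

1 US pt = 2.00000 US cups.
So 9.600 × 2.00000 ≈ 19.20 US cup.

19.20 US cup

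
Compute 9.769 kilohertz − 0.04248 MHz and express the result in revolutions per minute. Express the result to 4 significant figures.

-1.963e+6 rpm

9.769 kHz = 586140 rpm and 0.04248 MHz = 2.54880e+6 rpm.
586140 − 2.54880e+6 ≈ -1.963e+6 rpm.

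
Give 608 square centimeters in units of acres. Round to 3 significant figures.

1 cm² = 2.47105 × 10^-8 acre.
608 × 2.47105 × 10^-8 ≈ 1.50 × 10^-5 acre.

1.50 × 10^-5 acre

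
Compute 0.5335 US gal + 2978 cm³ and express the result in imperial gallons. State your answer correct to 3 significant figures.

1.10 imperial gallons

0.5335 US gal = 0.444232 imp gal and 2978 cm³ = 0.655068 imp gal.
0.444232 + 0.655068 ≈ 1.10 imp gal.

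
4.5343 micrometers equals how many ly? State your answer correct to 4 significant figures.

4.793e-22 ly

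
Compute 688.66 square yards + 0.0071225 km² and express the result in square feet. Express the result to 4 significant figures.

82860 ft²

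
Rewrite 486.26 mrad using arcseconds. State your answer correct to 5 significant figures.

100300 arcseconds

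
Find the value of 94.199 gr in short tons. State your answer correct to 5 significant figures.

1 gr = 7.14286e-8 short ton.
Then 94.199 × 7.14286e-8 ≈ 6.7285e-6 short ton.

6.7285e-6 short ton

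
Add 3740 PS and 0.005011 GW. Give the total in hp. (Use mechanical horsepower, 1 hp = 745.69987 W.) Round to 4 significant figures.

3740 PS = 3688.84 hp and 0.005011 GW = 6719.86 hp.
3688.84 + 6719.86 ≈ 10410 hp.

10410 hp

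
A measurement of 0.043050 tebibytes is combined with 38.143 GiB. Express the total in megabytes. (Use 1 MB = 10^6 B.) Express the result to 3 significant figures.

0.043050 TiB = 47334.0 MB and 38.143 GiB = 40955.7 MB.
47334.0 + 40955.7 ≈ 88300 MB.

88300 megabytes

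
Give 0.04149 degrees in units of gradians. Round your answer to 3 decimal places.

0.046 gradians

1 degree = 1.11111 grad.
So 0.04149 × 1.11111 ≈ 0.046 grad.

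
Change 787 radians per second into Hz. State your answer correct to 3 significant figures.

125 Hz

1 radian per second = 0.159155 hertz.
Then 787 × 0.159155 ≈ 125 Hz.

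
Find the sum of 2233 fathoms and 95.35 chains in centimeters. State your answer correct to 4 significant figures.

2233 fathom = 408371 cm and 95.35 chain = 191814 cm.
408371 + 191814 ≈ 600200 cm.

600200 cm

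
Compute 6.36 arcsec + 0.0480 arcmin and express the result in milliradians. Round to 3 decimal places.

0.045 mrad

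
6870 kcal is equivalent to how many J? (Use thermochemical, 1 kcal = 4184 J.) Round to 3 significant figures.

1 kilocalorie = 4184.00 J.
Thus 6870 × 4184.00 ≈ 2.87e+7 J.

2.87e+7 J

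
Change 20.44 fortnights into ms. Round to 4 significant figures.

2.472 × 10^10 milliseconds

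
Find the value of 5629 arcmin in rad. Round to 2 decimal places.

1 arcminute = 0.000290888 radians.
Then 5629 × 0.000290888 ≈ 1.64 rad.

1.64 radians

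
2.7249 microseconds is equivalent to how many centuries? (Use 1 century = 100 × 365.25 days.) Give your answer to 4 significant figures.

8.635e-16 century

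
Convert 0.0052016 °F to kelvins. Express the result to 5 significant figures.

K = (°F + 459.67) × 5/9.
Applying the formula gives 255.38 K.

255.38 K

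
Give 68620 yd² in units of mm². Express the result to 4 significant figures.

1 square yard = 836127 mm².
68620 × 836127 ≈ 5.738 × 10^10 mm².

5.738 × 10^10 square millimeters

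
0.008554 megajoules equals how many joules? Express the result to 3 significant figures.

8550 joules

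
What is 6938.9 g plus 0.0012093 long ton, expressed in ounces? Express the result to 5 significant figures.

6938.9 g = 244.762 oz and 0.0012093 long ton = 43.3413 oz.
244.762 + 43.3413 ≈ 288.10 oz.

288.10 oz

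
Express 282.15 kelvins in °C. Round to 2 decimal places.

K = °C + 273.15.
Applying the formula gives 9.00 °C.

9.00 °C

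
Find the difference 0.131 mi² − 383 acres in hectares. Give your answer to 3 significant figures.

-121 hectares

0.131 mi² = 33.9288 ha and 383 acre = 154.995 ha.
33.9288 − 154.995 ≈ -121 ha.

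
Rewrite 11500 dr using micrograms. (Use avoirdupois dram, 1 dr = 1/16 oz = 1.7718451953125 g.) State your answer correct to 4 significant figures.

1 dram = 1.77185e+6 μg.
Thus 11500 × 1.77185e+6 ≈ 2.038e+10 μg.

2.038e+10 μg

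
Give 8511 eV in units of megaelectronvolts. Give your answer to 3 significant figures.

0.00851 megaelectronvolts

1 eV = 1.00000e-6 MeV.
Then 8511 × 1.00000e-6 ≈ 0.00851 MeV.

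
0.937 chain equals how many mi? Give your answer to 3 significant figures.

0.0117 miles

1 chain = 0.0125000 mi.
So 0.937 × 0.0125000 ≈ 0.0117 mi.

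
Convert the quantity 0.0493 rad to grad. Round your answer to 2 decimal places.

3.14 gradians

1 radian = 63.6620 grad.
Thus 0.0493 × 63.6620 ≈ 3.14 grad.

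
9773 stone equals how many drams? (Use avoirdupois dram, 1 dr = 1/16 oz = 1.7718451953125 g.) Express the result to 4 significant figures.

3.503e+7 dr

1 st = 3584.00 dr.
Then 9773 × 3584.00 ≈ 3.503e+7 dr.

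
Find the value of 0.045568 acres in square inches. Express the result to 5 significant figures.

1 acre = 6.27264e+6 square inches.
So 0.045568 × 6.27264e+6 ≈ 285830 in².

285830 square inches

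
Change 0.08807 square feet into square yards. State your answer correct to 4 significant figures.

0.009786 square yards

1 ft² = 0.111111 yd².
Then 0.08807 × 0.111111 ≈ 0.009786 yd².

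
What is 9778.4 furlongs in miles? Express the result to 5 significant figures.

1 furlong = 0.125000 miles.
So 9778.4 × 0.125000 ≈ 1222.3 mi.

1222.3 mi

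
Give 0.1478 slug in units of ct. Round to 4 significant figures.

1 slug = 72969.5 ct.
Thus 0.1478 × 72969.5 ≈ 10780 ct.

10780 carats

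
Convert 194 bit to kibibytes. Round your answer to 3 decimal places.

0.024 KiB

1 bit = 0.000122070 kibibytes.
Thus 194 × 0.000122070 ≈ 0.024 KiB.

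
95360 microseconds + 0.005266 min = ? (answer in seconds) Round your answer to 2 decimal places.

95360 μs = 0.0953600 s and 0.005266 min = 0.315960 s.
0.0953600 + 0.315960 ≈ 0.41 s.

0.41 seconds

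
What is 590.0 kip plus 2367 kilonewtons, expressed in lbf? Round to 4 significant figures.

1.122e+6 lbf

590.0 kip = 590000 lbf and 2367 kN = 532123 lbf.
590000 + 532123 ≈ 1.122e+6 lbf.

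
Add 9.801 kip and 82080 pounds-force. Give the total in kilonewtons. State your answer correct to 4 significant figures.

9.801 kip = 43.5970 kN and 82080 lbf = 365.110 kN.
43.5970 + 365.110 ≈ 408.7 kN.

408.7 kilonewtons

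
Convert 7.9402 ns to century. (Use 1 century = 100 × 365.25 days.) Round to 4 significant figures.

2.516e-18 century

1 ns = 3.16881e-19 centuries.
Then 7.9402 × 3.16881e-19 ≈ 2.516e-18 century.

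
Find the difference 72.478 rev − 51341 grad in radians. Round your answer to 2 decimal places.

-351.07 rad

72.478 rev = 455.393 rad and 51341 grad = 806.463 rad.
455.393 − 806.463 ≈ -351.07 rad.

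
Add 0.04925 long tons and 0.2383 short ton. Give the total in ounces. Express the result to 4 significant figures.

9391 oz

0.04925 long ton = 1765.12 oz and 0.2383 short ton = 7625.60 oz.
1765.12 + 7625.60 ≈ 9391 oz.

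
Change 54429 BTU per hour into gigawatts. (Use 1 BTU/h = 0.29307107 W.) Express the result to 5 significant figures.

1.5952e-5 GW

1 BTU/h = 2.93071e-10 GW.
So 54429 × 2.93071e-10 ≈ 1.5952e-5 GW.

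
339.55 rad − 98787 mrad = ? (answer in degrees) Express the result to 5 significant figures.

13795 degrees

339.55 rad = 19454.8 ° and 98787 mrad = 5660.08 °.
19454.8 − 5660.08 ≈ 13795 °.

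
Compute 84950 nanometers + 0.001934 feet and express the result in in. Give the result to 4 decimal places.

84950 nm = 0.00334449 in and 0.001934 ft = 0.0232080 in.
0.00334449 + 0.0232080 ≈ 0.0266 in.

0.0266 in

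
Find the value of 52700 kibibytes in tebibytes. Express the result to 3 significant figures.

4.91 × 10^-5 TiB

1 KiB = 9.31323 × 10^-10 TiB.
So 52700 × 9.31323 × 10^-10 ≈ 4.91 × 10^-5 TiB.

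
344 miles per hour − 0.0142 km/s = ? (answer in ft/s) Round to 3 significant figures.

344 mph = 504.533 ft/s and 0.0142 km/s = 46.5879 ft/s.
504.533 − 46.5879 ≈ 458 ft/s.

458 feet per second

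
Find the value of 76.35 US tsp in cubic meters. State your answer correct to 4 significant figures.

1 US tsp = 4.92892e-6 m³.
Thus 76.35 × 4.92892e-6 ≈ 0.0003763 m³.

0.0003763 cubic meters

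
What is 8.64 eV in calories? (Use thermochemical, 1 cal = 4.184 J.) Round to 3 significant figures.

3.31 × 10^-19 cal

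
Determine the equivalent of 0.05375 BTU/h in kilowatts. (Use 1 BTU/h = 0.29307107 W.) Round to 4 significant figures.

1.575e-5 kW

1 BTU/h = 0.000293071 kW.
So 0.05375 × 0.000293071 ≈ 1.575e-5 kW.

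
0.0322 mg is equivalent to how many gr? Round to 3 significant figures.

1 mg = 0.0154324 gr.
So 0.0322 × 0.0154324 ≈ 0.000497 gr.

0.000497 grains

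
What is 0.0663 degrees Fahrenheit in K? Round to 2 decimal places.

255.41 K

K = (°F + 459.67) × 5/9.
Applying the formula gives 255.41 K.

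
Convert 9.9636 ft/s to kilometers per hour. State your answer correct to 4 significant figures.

10.93 km/h

1 ft/s = 1.09728 kilometers per hour.
So 9.9636 × 1.09728 ≈ 10.93 km/h.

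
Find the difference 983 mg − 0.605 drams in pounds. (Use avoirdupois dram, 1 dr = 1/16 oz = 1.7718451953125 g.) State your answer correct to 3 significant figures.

-0.000196 pounds

983 mg = 0.00216714 lb and 0.605 dr = 0.00236328 lb.
0.00216714 − 0.00236328 ≈ -0.000196 lb.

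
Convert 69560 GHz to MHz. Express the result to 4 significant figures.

6.956 × 10^7 MHz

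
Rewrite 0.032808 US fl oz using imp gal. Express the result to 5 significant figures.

1 US fluid ounce = 0.00650527 imp gal.
So 0.032808 × 0.00650527 ≈ 0.00021342 imp gal.

0.00021342 imperial gallons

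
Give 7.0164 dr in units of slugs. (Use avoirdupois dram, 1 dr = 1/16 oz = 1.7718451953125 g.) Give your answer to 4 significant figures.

0.0008519 slugs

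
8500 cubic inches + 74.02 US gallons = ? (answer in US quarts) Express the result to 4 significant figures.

443.3 US qt

8500 in³ = 147.186 US qt and 74.02 US gal = 296.080 US qt.
147.186 + 296.080 ≈ 443.3 US qt.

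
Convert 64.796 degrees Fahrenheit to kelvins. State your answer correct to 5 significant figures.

291.37 K

K = (°F + 459.67) × 5/9.
Applying the formula gives 291.37 K.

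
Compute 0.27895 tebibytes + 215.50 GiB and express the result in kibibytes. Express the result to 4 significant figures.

0.27895 TiB = 2.99520e+8 KiB and 215.50 GiB = 2.25968e+8 KiB.
2.99520e+8 + 2.25968e+8 ≈ 5.255e+8 KiB.

5.255e+8 KiB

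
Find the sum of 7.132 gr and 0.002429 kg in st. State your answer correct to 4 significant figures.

7.132 gr = 7.27755 × 10^-5 st and 0.002429 kg = 0.000382502 st.
7.27755 × 10^-5 + 0.000382502 ≈ 0.0004553 st.

0.0004553 stone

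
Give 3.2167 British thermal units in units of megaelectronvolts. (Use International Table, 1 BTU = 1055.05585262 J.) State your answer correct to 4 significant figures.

2.118e+16 MeV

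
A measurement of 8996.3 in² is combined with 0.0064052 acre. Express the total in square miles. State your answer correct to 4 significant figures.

8996.3 in² = 2.24096 × 10^-6 mi² and 0.0064052 acre = 1.00081 × 10^-5 mi².
2.24096 × 10^-6 + 1.00081 × 10^-5 ≈ 1.225 × 10^-5 mi².

1.225 × 10^-5 square miles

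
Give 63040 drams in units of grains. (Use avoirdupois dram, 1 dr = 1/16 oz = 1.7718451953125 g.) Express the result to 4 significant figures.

1 dram = 27.34375 gr.
So 63040 × 27.34375 ≈ 1.724 × 10^6 gr.

1.724 × 10^6 grains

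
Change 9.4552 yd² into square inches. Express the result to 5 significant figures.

1 yd² = 1296.00 square inches.
9.4552 × 1296.00 ≈ 12254 in².

12254 square inches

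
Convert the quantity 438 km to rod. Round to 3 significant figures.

87100 rod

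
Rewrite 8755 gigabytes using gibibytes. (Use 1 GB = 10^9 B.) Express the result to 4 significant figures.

1 gigabyte = 0.931323 gibibytes.
Then 8755 × 0.931323 ≈ 8154 GiB.

8154 GiB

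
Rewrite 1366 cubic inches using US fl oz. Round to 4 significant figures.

756.9 US fluid ounces

1 cubic inch = 0.554113 US fl oz.
So 1366 × 0.554113 ≈ 756.9 US fl oz.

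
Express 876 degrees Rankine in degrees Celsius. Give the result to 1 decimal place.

213.5 °C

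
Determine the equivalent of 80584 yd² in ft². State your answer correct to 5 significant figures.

1 square yard = 9.00000 ft².
So 80584 × 9.00000 ≈ 725260 ft².

725260 ft²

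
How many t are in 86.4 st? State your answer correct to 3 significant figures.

1 st = 0.00635029 metric tons.
Thus 86.4 × 0.00635029 ≈ 0.549 t.

0.549 t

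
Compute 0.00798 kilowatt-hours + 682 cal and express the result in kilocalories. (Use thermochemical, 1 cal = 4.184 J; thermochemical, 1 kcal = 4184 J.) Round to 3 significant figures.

0.00798 kWh = 6.86616 kcal and 682 cal = 0.682000 kcal.
6.86616 + 0.682000 ≈ 7.55 kcal.

7.55 kcal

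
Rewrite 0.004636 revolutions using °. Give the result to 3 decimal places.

1 revolution = 360.000 °.
So 0.004636 × 360.000 ≈ 1.669 °.

1.669 °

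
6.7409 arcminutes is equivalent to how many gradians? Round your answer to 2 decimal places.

0.12 grad

1 arcminute = 0.0185185 grad.
Then 6.7409 × 0.0185185 ≈ 0.12 grad.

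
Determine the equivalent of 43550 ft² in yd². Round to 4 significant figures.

4839 square yards

1 ft² = 0.111111 yd².
So 43550 × 0.111111 ≈ 4839 yd².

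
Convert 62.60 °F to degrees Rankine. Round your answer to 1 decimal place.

°R = °F + 459.67.
Applying the formula gives 522.3 °R.

522.3 degrees Rankine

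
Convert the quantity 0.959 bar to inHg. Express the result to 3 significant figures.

28.3 inHg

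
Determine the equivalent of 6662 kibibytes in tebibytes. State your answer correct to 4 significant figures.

1 kibibyte = 9.31323 × 10^-10 tebibytes.
Then 6662 × 9.31323 × 10^-10 ≈ 6.204 × 10^-6 TiB.

6.204 × 10^-6 TiB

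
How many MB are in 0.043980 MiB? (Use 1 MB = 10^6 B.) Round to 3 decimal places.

0.046 MB

1 MiB = 1.04858 megabytes.
Then 0.043980 × 1.04858 ≈ 0.046 MB.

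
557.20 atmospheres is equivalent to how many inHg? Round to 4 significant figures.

1 atm = 29.9213 inHg.
So 557.20 × 29.9213 ≈ 16670 inHg.

16670 inHg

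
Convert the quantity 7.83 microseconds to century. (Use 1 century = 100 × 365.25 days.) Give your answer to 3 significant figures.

1 microsecond = 3.16881 × 10^-16 century.
Then 7.83 × 3.16881 × 10^-16 ≈ 2.48 × 10^-15 century.

2.48 × 10^-15 century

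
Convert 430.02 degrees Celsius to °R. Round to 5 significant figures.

1265.7 degrees Rankine

°R = (°C + 273.15) × 9/5.
Applying the formula gives 1265.7 °R.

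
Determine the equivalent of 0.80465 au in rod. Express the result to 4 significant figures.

1 astronomical unit = 2.97459 × 10^10 rod.
Then 0.80465 × 2.97459 × 10^10 ≈ 2.394 × 10^10 rod.

2.394 × 10^10 rod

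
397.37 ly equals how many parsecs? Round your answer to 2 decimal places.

121.83 pc

1 light-year = 0.306601 pc.
Thus 397.37 × 0.306601 ≈ 121.83 pc.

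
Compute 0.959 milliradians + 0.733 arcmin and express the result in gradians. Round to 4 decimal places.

0.0746 grad

0.959 mrad = 0.0610518 grad and 0.733 arcmin = 0.0135741 grad.
0.0610518 + 0.0135741 ≈ 0.0746 grad.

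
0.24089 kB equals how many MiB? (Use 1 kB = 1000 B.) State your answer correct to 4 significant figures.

0.0002297 MiB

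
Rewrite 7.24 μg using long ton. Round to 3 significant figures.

7.13 × 10^-12 long ton

1 μg = 9.84207 × 10^-13 long tons.
Then 7.24 × 9.84207 × 10^-13 ≈ 7.13 × 10^-12 long ton.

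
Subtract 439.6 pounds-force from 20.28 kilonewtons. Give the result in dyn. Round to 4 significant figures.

20.28 kN = 2.02800e+9 dyn and 439.6 lbf = 1.95544e+8 dyn.
2.02800e+9 − 1.95544e+8 ≈ 1.832e+9 dyn.

1.832e+9 dyn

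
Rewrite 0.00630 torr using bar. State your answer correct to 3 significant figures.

8.40 × 10^-6 bar

1 torr = 0.00133322 bar.
0.00630 × 0.00133322 ≈ 8.40 × 10^-6 bar.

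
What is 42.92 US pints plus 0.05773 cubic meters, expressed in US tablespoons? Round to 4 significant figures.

5278 US tbsp

42.92 US pt = 1373.44 US tbsp and 0.05773 m³ = 3904.17 US tbsp.
1373.44 + 3904.17 ≈ 5278 US tbsp.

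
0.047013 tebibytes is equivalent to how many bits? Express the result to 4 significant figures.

4.135 × 10^11 bits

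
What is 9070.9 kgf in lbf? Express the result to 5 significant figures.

19998 lbf

1 kilogram-force = 2.20462 pounds-force.
Then 9070.9 × 2.20462 ≈ 19998 lbf.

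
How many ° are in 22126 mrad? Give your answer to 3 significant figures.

1 milliradian = 0.0572958 degrees.
Thus 22126 × 0.0572958 ≈ 1270 °.

1270 °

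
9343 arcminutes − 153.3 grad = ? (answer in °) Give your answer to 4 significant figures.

9343 arcmin = 155.717 ° and 153.3 grad = 137.970 °.
155.717 − 137.970 ≈ 17.75 °.

17.75 °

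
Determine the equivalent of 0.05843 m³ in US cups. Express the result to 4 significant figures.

1 m³ = 4226.75 US cup.
So 0.05843 × 4226.75 ≈ 247.0 US cup.

247.0 US cups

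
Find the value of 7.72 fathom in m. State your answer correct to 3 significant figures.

1 fathom = 1.82880 meters.
So 7.72 × 1.82880 ≈ 14.1 m.

14.1 meters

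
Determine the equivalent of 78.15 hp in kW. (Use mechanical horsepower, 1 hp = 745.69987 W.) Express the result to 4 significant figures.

58.28 kW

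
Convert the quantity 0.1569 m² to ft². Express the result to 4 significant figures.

1 m² = 10.7639 ft².
0.1569 × 10.7639 ≈ 1.689 ft².

1.689 square feet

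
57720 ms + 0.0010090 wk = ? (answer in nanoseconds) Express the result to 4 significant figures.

6.680 × 10^11 ns

57720 ms = 5.77200 × 10^10 ns and 0.0010090 wk = 6.10243 × 10^11 ns.
5.77200 × 10^10 + 6.10243 × 10^11 ≈ 6.680 × 10^11 ns.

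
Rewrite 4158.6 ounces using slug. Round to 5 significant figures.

8.0783 slugs

1 oz = 0.00194256 slug.
So 4158.6 × 0.00194256 ≈ 8.0783 slug.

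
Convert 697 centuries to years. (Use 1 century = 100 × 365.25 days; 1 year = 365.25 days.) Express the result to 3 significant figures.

69700 yr

1 century = 100.000 years.
So 697 × 100.000 ≈ 69700 yr.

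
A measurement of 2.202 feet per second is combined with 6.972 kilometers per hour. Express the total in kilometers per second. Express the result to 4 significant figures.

0.002608 kilometers per second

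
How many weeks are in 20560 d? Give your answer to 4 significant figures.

1 d = 0.142857 weeks.
Then 20560 × 0.142857 ≈ 2937 wk.

2937 wk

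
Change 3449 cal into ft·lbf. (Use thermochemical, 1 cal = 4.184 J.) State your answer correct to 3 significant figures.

1 calorie = 3.08596 ft·lbf.
3449 × 3.08596 ≈ 10600 ft·lbf.

10600 ft·lbf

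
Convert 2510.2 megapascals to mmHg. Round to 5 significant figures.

1.8828 × 10^7 millimeters of mercury

1 megapascal = 7500.62 millimeters of mercury.
Then 2510.2 × 7500.62 ≈ 1.8828 × 10^7 mmHg.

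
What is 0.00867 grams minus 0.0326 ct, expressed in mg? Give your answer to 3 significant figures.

2.15 mg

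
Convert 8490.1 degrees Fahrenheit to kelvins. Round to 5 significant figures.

4972.1 kelvins

K = (°F + 459.67) × 5/9.
Applying the formula gives 4972.1 K.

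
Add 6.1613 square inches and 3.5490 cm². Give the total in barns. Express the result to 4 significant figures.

6.1613 in² = 3.97502 × 10^25 barn and 3.5490 cm² = 3.54900 × 10^24 barn.
3.97502 × 10^25 + 3.54900 × 10^24 ≈ 4.330 × 10^25 barn.

4.330 × 10^25 barn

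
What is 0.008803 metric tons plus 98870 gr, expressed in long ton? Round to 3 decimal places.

0.015 long ton

0.008803 t = 0.00866397 long ton and 98870 gr = 0.00630548 long ton.
0.00866397 + 0.00630548 ≈ 0.015 long ton.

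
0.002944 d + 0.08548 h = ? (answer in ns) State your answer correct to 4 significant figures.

0.002944 d = 2.54362e+11 ns and 0.08548 h = 3.07728e+11 ns.
2.54362e+11 + 3.07728e+11 ≈ 5.621e+11 ns.

5.621e+11 ns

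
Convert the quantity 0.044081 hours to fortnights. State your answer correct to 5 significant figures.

1 hour = 0.00297619 fortnight.
So 0.044081 × 0.00297619 ≈ 0.00013119 fortnight.

0.00013119 fortnight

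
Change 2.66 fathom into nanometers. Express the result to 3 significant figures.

4.86e+9 nm

1 fathom = 1.82880e+9 nanometers.
2.66 × 1.82880e+9 ≈ 4.86e+9 nm.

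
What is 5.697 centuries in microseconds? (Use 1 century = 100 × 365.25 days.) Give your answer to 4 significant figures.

1 century = 3.15576e+15 microseconds.
5.697 × 3.15576e+15 ≈ 1.798e+16 μs.

1.798e+16 μs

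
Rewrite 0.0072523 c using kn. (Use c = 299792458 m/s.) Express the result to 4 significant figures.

1 speed of light = 5.82750e+8 knots.
0.0072523 × 5.82750e+8 ≈ 4.226e+6 kn.

4.226e+6 kn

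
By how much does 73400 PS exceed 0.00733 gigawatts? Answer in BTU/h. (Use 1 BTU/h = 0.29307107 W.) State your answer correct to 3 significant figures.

1.59e+8 BTU/h

73400 PS = 1.84207e+8 BTU/h and 0.00733 GW = 2.50110e+7 BTU/h.
1.84207e+8 − 2.50110e+7 ≈ 1.59e+8 BTU/h.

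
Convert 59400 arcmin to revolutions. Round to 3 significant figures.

2.75 revolutions

1 arcminute = 4.62963 × 10^-5 rev.
So 59400 × 4.62963 × 10^-5 ≈ 2.75 rev.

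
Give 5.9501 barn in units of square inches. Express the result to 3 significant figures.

9.22e-25 in²

1 barn = 1.55000e-25 in².
Then 5.9501 × 1.55000e-25 ≈ 9.22e-25 in².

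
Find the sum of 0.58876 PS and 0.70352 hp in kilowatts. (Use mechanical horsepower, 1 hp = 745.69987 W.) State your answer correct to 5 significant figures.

0.58876 PS = 0.433032 kW and 0.70352 hp = 0.524615 kW.
0.433032 + 0.524615 ≈ 0.95765 kW.

0.95765 kilowatts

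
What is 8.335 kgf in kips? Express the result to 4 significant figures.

1 kilogram-force = 0.00220462 kip.
Thus 8.335 × 0.00220462 ≈ 0.01838 kip.

0.01838 kip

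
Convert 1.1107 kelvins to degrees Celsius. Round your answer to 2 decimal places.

-272.04 degrees Celsius

K = °C + 273.15.
Applying the formula gives -272.04 °C.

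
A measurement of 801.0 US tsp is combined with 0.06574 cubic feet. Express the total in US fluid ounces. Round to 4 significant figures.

196.4 US fluid ounces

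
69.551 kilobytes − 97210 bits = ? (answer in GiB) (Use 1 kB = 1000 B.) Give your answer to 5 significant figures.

5.3458 × 10^-5 gibibytes

69.551 kB = 6.47744 × 10^-5 GiB and 97210 bit = 1.13167 × 10^-5 GiB.
6.47744 × 10^-5 − 1.13167 × 10^-5 ≈ 5.3458 × 10^-5 GiB.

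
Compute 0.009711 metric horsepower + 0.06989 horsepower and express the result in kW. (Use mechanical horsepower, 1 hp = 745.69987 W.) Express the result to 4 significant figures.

0.009711 PS = 0.00714243 kW and 0.06989 hp = 0.0521170 kW.
0.00714243 + 0.0521170 ≈ 0.05926 kW.

0.05926 kilowatts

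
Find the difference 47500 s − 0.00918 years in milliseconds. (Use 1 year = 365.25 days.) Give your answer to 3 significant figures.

-2.42e+8 ms

47500 s = 4.75000e+7 ms and 0.00918 yr = 2.89699e+8 ms.
4.75000e+7 − 2.89699e+8 ≈ -2.42e+8 ms.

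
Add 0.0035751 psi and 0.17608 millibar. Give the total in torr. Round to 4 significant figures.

0.3170 torr

0.0035751 psi = 0.184886 torr and 0.17608 mbar = 0.132071 torr.
0.184886 + 0.132071 ≈ 0.3170 torr.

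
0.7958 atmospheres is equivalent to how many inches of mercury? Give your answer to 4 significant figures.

23.81 inches of mercury

1 atmosphere = 29.9213 inHg.
Then 0.7958 × 29.9213 ≈ 23.81 inHg.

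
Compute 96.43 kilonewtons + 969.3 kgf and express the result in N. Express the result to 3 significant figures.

96.43 kN = 96430.0 N and 969.3 kgf = 9505.59 N.
96430.0 + 9505.59 ≈ 106000 N.

106000 newtons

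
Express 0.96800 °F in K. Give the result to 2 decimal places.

255.91 K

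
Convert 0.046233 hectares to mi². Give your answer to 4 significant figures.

0.0001785 mi²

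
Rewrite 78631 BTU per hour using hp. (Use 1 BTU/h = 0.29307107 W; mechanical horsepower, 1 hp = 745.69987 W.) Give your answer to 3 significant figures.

30.9 horsepower

1 BTU per hour = 0.000393015 hp.
Then 78631 × 0.000393015 ≈ 30.9 hp.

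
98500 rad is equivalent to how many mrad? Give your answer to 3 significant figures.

9.85e+7 mrad

1 radian = 1000.00 milliradians.
Then 98500 × 1000.00 ≈ 9.85e+7 mrad.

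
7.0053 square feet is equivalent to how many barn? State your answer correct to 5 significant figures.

6.5081e+27 barn

1 ft² = 9.29030e+26 barns.
7.0053 × 9.29030e+26 ≈ 6.5081e+27 barn.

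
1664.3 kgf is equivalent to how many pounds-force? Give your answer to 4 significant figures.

3669 pounds-force

1 kilogram-force = 2.20462 lbf.
1664.3 × 2.20462 ≈ 3669 lbf.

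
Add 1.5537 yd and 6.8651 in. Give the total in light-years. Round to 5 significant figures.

1.6860 × 10^-16 ly

1.5537 yd = 1.50168 × 10^-16 ly and 6.8651 in = 1.84313 × 10^-17 ly.
1.50168 × 10^-16 + 1.84313 × 10^-17 ≈ 1.6860 × 10^-16 ly.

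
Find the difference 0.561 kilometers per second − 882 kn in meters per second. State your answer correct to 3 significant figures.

107 m/s

0.561 km/s = 561.000 m/s and 882 kn = 453.740 m/s.
561.000 − 453.740 ≈ 107 m/s.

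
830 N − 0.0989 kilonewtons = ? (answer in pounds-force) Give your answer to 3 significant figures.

164 lbf

830 N = 186.591 lbf and 0.0989 kN = 22.2336 lbf.
186.591 − 22.2336 ≈ 164 lbf.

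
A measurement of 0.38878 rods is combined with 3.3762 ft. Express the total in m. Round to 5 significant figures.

2.9843 m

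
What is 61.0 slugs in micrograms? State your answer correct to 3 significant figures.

8.90e+11 μg

1 slug = 1.45939e+10 micrograms.
Then 61.0 × 1.45939e+10 ≈ 8.90e+11 μg.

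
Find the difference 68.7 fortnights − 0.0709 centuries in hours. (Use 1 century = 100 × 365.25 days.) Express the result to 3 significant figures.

-39100 hours

68.7 fortnight = 23083.2 h and 0.0709 century = 62150.9 h.
23083.2 − 62150.9 ≈ -39100 h.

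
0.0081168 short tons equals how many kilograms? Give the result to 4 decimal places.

7.3634 kg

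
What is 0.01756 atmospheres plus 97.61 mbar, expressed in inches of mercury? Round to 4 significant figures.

3.408 inHg

0.01756 atm = 0.525417 inHg and 97.61 mbar = 2.88242 inHg.
0.525417 + 2.88242 ≈ 3.408 inHg.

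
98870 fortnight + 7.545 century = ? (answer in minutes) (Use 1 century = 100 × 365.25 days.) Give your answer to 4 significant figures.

98870 fortnight = 1.99322e+9 min and 7.545 century = 3.96837e+8 min.
1.99322e+9 + 3.96837e+8 ≈ 2.390e+9 min.

2.390e+9 min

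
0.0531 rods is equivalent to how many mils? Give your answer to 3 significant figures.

10500 mil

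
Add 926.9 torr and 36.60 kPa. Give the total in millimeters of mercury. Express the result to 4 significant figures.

926.9 torr = 926.900 mmHg and 36.60 kPa = 274.523 mmHg.
926.900 + 274.523 ≈ 1201 mmHg.

1201 mmHg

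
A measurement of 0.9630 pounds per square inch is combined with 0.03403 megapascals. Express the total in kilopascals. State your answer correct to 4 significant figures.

0.9630 psi = 6.63965 kPa and 0.03403 MPa = 34.0300 kPa.
6.63965 + 34.0300 ≈ 40.67 kPa.

40.67 kilopascals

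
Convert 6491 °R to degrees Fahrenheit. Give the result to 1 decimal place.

6031.3 degrees Fahrenheit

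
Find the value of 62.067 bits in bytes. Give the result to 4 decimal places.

7.7584 B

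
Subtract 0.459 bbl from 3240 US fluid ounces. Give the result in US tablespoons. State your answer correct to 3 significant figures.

3240 US fl oz = 6480.00 US tbsp and 0.459 bbl = 4935.17 US tbsp.
6480.00 − 4935.17 ≈ 1540 US tbsp.

1540 US tablespoons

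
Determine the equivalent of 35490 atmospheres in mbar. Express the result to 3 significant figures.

3.60 × 10^7 mbar

1 atm = 1013.25 mbar.
Thus 35490 × 1013.25 ≈ 3.60 × 10^7 mbar.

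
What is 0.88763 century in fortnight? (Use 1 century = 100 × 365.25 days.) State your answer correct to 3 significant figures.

2320 fortnights

1 century = 2608.93 fortnights.
Thus 0.88763 × 2608.93 ≈ 2320 fortnight.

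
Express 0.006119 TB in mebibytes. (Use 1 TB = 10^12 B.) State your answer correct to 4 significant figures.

5836 mebibytes

1 TB = 953674 mebibytes.
Then 0.006119 × 953674 ≈ 5836 MiB.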